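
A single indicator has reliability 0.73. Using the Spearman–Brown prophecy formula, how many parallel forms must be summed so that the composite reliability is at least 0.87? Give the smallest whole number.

3

k ≥ ρ*(1−ρ₁)/(ρ₁(1−ρ*)) = 0.87·0.27 / (0.73·0.13) = 2.475.
Smallest integer k = 3.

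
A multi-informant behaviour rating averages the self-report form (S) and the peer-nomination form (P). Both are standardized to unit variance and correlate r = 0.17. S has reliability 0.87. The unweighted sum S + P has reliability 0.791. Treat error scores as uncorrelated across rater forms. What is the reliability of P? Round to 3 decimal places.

Var(S+P) = 2 + 2·0.17 = 2.340.
True-score variance = ρ_S + ρ_P + 2·0.17, so 0.791 = (0.87 + ρ_P + 0.34) / 2.340.
ρ_P = 0.791·2.340 − 0.87 − 0.34 = 0.641.

0.641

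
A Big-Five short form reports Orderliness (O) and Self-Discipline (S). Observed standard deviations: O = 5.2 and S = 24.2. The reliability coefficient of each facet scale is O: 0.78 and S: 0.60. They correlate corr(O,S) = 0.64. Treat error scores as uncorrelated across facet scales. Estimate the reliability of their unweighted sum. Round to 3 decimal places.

Var(O+S) = 5.2² + 24.2² + 2·[5.2·24.2·0.64] = 612.68 + 161.075 = 773.755.
Under uncorrelated errors the observed covariances equal the true-score covariances, so only the own-variance terms attenuate.
True-score variance = [5.2²·0.78 + 24.2²·0.60] + 161.075 = 372.475 + 161.075 = 533.55.
Reliability = 533.55 / 773.755 = 0.690.

0.690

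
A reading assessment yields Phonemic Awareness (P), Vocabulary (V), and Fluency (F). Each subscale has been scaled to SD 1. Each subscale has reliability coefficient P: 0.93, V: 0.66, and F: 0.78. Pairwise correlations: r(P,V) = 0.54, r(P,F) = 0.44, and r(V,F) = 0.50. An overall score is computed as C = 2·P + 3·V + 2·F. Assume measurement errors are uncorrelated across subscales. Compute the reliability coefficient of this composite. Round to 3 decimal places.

Var(C) = 2² + 3² + 2² + 2·[6·0.54 + 4·0.44 + 6·0.50] = 17 + 16 = 33.
With uncorrelated errors the cross-covariances are all true-score covariance, so they carry over unchanged; only the diagonal terms shrink to ρᵢσᵢ².
True-score variance = [2²·0.93 + 3²·0.66 + 2²·0.78] + 16 = 12.78 + 16 = 28.78.
Reliability = 28.78 / 33 = 0.872.

0.872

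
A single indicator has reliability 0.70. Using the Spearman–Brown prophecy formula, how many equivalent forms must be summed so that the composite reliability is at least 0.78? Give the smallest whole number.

2

k ≥ ρ*(1−ρ₁)/(ρ₁(1−ρ*)) = 0.78·0.30 / (0.70·0.22) = 1.519.
Smallest integer k = 2.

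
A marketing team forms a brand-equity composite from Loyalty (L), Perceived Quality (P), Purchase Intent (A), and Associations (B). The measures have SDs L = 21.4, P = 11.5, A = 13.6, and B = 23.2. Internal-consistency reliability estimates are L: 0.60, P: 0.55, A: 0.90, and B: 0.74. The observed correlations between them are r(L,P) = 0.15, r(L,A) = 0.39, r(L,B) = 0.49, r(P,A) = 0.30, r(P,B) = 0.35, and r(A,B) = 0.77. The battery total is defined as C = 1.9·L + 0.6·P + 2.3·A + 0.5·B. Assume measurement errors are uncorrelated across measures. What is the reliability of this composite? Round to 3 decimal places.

Var(C) = 1.9²·21.4² + 0.6²·11.5² + 2.3²·13.6² + 0.5²·23.2² + 2·[1.14·21.4·11.5·0.15 + 4.37·21.4·13.6·0.39 + 0.95·21.4·23.2·0.49 + 1.38·11.5·13.6·0.30 + 0.3·11.5·23.2·0.35 + 1.15·13.6·23.2·0.77] = 2813.84 + 2282.74 = 5096.59.
Under uncorrelated errors the observed covariances equal the true-score covariances, so only the own-variance terms attenuate.
True-score variance = [1.9²·21.4²·0.60 + 0.6²·11.5²·0.55 + 2.3²·13.6²·0.90 + 0.5²·23.2²·0.74] + 2282.74 = 1998.3 + 2282.74 = 4281.04.
Reliability = 4281.04 / 5096.59 = 0.840.

0.840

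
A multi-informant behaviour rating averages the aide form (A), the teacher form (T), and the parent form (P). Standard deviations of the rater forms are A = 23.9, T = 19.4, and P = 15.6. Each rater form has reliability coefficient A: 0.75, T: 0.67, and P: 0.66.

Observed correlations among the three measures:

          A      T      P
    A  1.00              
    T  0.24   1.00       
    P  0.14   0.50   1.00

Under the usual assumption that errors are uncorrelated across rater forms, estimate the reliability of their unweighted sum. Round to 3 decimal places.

0.808

Var(A+T+P) = 23.9² + 19.4² + 15.6² + 2·[23.9·19.4·0.24 + 23.9·15.6·0.14 + 19.4·15.6·0.50] = 1190.93 + 629.592 = 1820.52.
Because errors are independent across components, Cov(Tᵢ,Tⱼ) = Cov(Xᵢ,Xⱼ); the off-diagonal part of the true-score variance is the same as above.
True-score variance = [23.9²·0.75 + 19.4²·0.67 + 15.6²·0.66] + 629.592 = 841.186 + 629.592 = 1470.78.
Reliability = 1470.78 / 1820.52 = 0.808.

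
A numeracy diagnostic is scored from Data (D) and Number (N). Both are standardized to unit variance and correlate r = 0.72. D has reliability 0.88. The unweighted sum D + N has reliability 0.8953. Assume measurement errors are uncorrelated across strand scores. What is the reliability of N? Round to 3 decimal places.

0.760

Var(D+N) = 2 + 2·0.72 = 3.440.
True-score variance = ρ_D + ρ_N + 2·0.72, so 0.8953 = (0.88 + ρ_N + 1.44) / 3.440.
ρ_N = 0.8953·3.440 − 0.88 − 1.44 = 0.760.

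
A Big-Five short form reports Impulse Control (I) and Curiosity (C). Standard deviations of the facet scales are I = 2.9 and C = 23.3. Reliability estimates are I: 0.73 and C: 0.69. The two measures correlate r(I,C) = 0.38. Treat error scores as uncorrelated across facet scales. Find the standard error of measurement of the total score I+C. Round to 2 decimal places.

13.06

Var(total) = 551.3 + 51.3532 = 602.653.
True-score variance = 380.733 + 51.3532 = 432.087, so reliability = 0.7170.
Error variance = 602.653 − 432.087 = 170.567; SEM = √170.567 = 13.06.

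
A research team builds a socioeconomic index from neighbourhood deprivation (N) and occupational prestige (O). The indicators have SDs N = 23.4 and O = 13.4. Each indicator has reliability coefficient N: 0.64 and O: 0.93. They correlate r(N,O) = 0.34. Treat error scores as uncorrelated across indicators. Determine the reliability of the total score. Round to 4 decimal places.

Var(N+O) = 23.4² + 13.4² + 2·[23.4·13.4·0.34] = 727.12 + 213.221 = 940.341.
Under uncorrelated errors the observed covariances equal the true-score covariances, so only the own-variance terms attenuate.
True-score variance = [23.4²·0.64 + 13.4²·0.93] + 213.221 = 517.429 + 213.221 = 730.65.
Reliability = 730.65 / 940.341 = 0.7770.

0.7770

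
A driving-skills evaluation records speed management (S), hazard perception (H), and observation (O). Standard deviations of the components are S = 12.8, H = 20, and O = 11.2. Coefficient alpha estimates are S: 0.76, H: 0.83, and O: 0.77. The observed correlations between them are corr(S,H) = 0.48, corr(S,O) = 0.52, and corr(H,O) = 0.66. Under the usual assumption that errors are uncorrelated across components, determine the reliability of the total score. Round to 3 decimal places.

0.901

Var(S+H+O) = 12.8² + 20² + 11.2² + 2·[12.8·20·0.48 + 12.8·11.2·0.52 + 20·11.2·0.66] = 689.28 + 690.534 = 1379.81.
Because errors are independent across components, Cov(Tᵢ,Tⱼ) = Cov(Xᵢ,Xⱼ); the off-diagonal part of the true-score variance is the same as above.
True-score variance = [12.8²·0.76 + 20²·0.83 + 11.2²·0.77] + 690.534 = 553.107 + 690.534 = 1243.64.
Reliability = 1243.64 / 1379.81 = 0.901.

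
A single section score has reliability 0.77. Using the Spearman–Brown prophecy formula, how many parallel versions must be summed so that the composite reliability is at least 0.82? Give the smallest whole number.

2

k ≥ ρ*(1−ρ₁)/(ρ₁(1−ρ*)) = 0.82·0.23 / (0.77·0.18) = 1.361.
Smallest integer k = 2.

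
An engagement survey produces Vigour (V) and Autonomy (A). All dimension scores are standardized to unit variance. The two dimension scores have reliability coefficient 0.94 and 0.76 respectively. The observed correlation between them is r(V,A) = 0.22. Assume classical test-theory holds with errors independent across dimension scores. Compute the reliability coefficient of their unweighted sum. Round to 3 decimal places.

0.877

Var(V+A) = 2 + 2·[0.22] = 2 + 0.44 = 2.44.
Because errors are independent across components, Cov(Tᵢ,Tⱼ) = Cov(Xᵢ,Xⱼ); the off-diagonal part of the true-score variance is the same as above.
True-score variance = [0.94 + 0.76] + 0.44 = 1.7 + 0.44 = 2.14.
Reliability = 2.14 / 2.44 = 0.877.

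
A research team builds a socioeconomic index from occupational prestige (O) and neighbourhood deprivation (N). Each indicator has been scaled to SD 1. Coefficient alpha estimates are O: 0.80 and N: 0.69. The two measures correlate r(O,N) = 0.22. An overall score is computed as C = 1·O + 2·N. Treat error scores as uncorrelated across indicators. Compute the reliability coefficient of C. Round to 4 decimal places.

Var(C) = 1 + 2² + 2·[2·0.22] = 5 + 0.88 = 5.88.
Under uncorrelated errors the observed covariances equal the true-score covariances, so only the own-variance terms attenuate.
True-score variance = [0.80 + 2²·0.69] + 0.88 = 3.56 + 0.88 = 4.44.
Reliability = 4.44 / 5.88 = 0.7551.

0.7551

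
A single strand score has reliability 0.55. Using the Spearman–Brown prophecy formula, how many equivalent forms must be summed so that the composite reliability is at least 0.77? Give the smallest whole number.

3

k ≥ ρ*(1−ρ₁)/(ρ₁(1−ρ*)) = 0.77·0.45 / (0.55·0.23) = 2.739.
Smallest integer k = 3.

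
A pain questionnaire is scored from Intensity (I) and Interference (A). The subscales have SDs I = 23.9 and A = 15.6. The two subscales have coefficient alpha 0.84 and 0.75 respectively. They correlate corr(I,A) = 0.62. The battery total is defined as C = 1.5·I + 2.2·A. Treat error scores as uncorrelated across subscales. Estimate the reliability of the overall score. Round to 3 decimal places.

0.875

Var(C) = 1.5²·23.9² + 2.2²·15.6² + 2·[3.3·23.9·15.6·0.62] = 2463.08 + 1525.66 = 3988.75.
Because errors are independent across components, Cov(Tᵢ,Tⱼ) = Cov(Xᵢ,Xⱼ); the off-diagonal part of the true-score variance is the same as above.
True-score variance = [1.5²·23.9²·0.84 + 2.2²·15.6²·0.75] + 1525.66 = 1962.98 + 1525.66 = 3488.64.
Reliability = 3488.64 / 3988.75 = 0.875.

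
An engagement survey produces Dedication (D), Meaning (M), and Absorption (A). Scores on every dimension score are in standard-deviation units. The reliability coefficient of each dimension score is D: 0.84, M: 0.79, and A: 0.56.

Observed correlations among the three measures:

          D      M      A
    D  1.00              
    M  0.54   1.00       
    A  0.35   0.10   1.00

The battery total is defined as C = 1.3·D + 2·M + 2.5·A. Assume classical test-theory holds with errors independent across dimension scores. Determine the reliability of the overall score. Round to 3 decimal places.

0.786

Var(C) = 1.3² + 2² + 2.5² + 2·[2.6·0.54 + 3.25·0.35 + 5·0.10] = 11.94 + 6.083 = 18.023.
Because errors are independent across components, Cov(Tᵢ,Tⱼ) = Cov(Xᵢ,Xⱼ); the off-diagonal part of the true-score variance is the same as above.
True-score variance = [1.3²·0.84 + 2²·0.79 + 2.5²·0.56] + 6.083 = 8.0796 + 6.083 = 14.1626.
Reliability = 14.1626 / 18.023 = 0.786.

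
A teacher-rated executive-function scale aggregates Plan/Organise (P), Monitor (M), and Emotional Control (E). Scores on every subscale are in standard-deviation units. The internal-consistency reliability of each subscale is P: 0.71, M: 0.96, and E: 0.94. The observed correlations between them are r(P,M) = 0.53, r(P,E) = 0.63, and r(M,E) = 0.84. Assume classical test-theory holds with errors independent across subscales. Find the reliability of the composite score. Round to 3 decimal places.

Var(P+M+E) = 3 + 2·[0.53 + 0.63 + 0.84] = 3 + 4 = 7.
Because errors are independent across components, Cov(Tᵢ,Tⱼ) = Cov(Xᵢ,Xⱼ); the off-diagonal part of the true-score variance is the same as above.
True-score variance = [0.71 + 0.96 + 0.94] + 4 = 2.61 + 4 = 6.61.
Reliability = 6.61 / 7 = 0.944.

0.944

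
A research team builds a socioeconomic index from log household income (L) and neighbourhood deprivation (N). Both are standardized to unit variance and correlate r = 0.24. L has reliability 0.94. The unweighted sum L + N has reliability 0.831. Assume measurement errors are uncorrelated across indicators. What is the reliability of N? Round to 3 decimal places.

Var(L+N) = 2 + 2·0.24 = 2.480.
True-score variance = ρ_L + ρ_N + 2·0.24, so 0.831 = (0.94 + ρ_N + 0.48) / 2.480.
ρ_N = 0.831·2.480 − 0.94 − 0.48 = 0.641.

0.641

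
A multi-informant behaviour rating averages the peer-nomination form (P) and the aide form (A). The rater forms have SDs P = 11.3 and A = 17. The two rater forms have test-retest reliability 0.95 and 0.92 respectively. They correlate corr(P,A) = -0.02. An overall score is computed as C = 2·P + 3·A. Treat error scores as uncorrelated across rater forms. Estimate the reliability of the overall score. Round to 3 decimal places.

Var(C) = 2²·11.3² + 3²·17² + 2·[6·11.3·17·(-0.02)] = 3111.76 − 46.104 = 3065.66.
With uncorrelated errors the cross-covariances are all true-score covariance, so they carry over unchanged; only the diagonal terms shrink to ρᵢσᵢ².
True-score variance = [2²·11.3²·0.95 + 3²·17²·0.92] − 46.104 = 2878.14 − 46.104 = 2832.04.
Reliability = 2832.04 / 3065.66 = 0.924.

0.924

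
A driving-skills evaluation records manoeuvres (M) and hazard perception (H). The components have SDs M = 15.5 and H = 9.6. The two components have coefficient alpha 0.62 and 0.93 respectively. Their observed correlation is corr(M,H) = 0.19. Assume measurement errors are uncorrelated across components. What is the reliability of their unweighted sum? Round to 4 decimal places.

Var(M+H) = 15.5² + 9.6² + 2·[15.5·9.6·0.19] = 332.41 + 56.544 = 388.954.
With uncorrelated errors the cross-covariances are all true-score covariance, so they carry over unchanged; only the diagonal terms shrink to ρᵢσᵢ².
True-score variance = [15.5²·0.62 + 9.6²·0.93] + 56.544 = 234.664 + 56.544 = 291.208.
Reliability = 291.208 / 388.954 = 0.7487.

0.7487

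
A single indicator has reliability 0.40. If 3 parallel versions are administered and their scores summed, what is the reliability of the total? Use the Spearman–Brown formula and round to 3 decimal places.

ρ_k = kρ / (1 + (k−1)ρ) = 3·0.40 / (1 + 2·0.40) = 1.200 / 1.800 = 0.667.

0.667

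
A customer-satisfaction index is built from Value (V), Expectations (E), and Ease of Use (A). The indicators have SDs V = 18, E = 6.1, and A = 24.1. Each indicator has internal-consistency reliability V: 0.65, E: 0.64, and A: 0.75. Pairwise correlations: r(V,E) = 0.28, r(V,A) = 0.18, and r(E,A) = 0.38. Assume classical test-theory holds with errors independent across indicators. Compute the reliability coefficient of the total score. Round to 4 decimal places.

0.7861

Var(V+E+A) = 18² + 6.1² + 24.1² + 2·[18·6.1·0.28 + 18·24.1·0.18 + 6.1·24.1·0.38] = 942.02 + 329.384 = 1271.4.
Because errors are independent across components, Cov(Tᵢ,Tⱼ) = Cov(Xᵢ,Xⱼ); the off-diagonal part of the true-score variance is the same as above.
True-score variance = [18²·0.65 + 6.1²·0.64 + 24.1²·0.75] + 329.384 = 670.022 + 329.384 = 999.406.
Reliability = 999.406 / 1271.4 = 0.7861.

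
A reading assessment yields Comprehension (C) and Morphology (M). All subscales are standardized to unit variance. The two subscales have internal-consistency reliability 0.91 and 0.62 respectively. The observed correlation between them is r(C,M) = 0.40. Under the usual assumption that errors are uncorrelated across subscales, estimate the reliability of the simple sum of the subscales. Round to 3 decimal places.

0.832

Var(C+M) = 2 + 2·[0.40] = 2 + 0.8 = 2.8.
Under uncorrelated errors the observed covariances equal the true-score covariances, so only the own-variance terms attenuate.
True-score variance = [0.91 + 0.62] + 0.8 = 1.53 + 0.8 = 2.33.
Reliability = 2.33 / 2.8 = 0.832.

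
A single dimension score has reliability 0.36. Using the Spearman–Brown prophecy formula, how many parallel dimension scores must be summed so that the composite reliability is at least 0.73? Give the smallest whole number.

5

k ≥ ρ*(1−ρ₁)/(ρ₁(1−ρ*)) = 0.73·0.64 / (0.36·0.27) = 4.807.
Smallest integer k = 5.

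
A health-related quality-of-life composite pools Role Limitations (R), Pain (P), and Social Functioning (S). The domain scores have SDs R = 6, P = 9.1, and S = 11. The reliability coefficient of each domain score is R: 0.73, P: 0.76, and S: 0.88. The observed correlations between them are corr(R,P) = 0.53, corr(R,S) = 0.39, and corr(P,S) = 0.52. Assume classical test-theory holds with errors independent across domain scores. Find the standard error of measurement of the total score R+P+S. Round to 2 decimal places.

Var(total) = 239.81 + 213.46 = 453.27.
True-score variance = 195.696 + 213.46 = 409.156, so reliability = 0.9027.
Error variance = 453.27 − 409.156 = 44.1144; SEM = √44.1144 = 6.64.

6.64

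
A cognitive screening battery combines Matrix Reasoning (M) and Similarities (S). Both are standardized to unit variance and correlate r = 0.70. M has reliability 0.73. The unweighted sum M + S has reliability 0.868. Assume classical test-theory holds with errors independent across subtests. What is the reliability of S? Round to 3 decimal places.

Var(M+S) = 2 + 2·0.70 = 3.400.
True-score variance = ρ_M + ρ_S + 2·0.70, so 0.868 = (0.73 + ρ_S + 1.40) / 3.400.
ρ_S = 0.868·3.400 − 0.73 − 1.40 = 0.821.

0.821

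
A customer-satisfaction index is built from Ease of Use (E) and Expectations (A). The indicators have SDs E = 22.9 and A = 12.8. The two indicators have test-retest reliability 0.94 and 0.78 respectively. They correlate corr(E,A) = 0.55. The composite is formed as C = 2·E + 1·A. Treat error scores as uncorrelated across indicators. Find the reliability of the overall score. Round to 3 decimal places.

Var(C) = 2²·22.9² + 12.8² + 2·[2·22.9·12.8·0.55] = 2261.48 + 644.864 = 2906.34.
Under uncorrelated errors the observed covariances equal the true-score covariances, so only the own-variance terms attenuate.
True-score variance = [2²·22.9²·0.94 + 12.8²·0.78] + 644.864 = 2099.58 + 644.864 = 2744.44.
Reliability = 2744.44 / 2906.34 = 0.944.

0.944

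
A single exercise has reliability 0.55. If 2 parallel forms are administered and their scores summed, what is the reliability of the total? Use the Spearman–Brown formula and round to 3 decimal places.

ρ_k = kρ / (1 + (k−1)ρ) = 2·0.55 / (1 + 1·0.55) = 1.100 / 1.550 = 0.710.

0.710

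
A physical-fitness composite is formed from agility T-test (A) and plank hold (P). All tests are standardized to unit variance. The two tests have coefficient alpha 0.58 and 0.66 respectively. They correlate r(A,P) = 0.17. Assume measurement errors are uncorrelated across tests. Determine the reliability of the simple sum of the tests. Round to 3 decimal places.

0.675

Var(A+P) = 2 + 2·[0.17] = 2 + 0.34 = 2.34.
With uncorrelated errors the cross-covariances are all true-score covariance, so they carry over unchanged; only the diagonal terms shrink to ρᵢσᵢ².
True-score variance = [0.58 + 0.66] + 0.34 = 1.24 + 0.34 = 1.58.
Reliability = 1.58 / 2.34 = 0.675.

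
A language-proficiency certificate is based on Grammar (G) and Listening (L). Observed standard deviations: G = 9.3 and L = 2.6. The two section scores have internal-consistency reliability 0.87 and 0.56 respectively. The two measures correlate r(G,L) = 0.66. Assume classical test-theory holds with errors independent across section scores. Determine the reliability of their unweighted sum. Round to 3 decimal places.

0.886

Var(G+L) = 9.3² + 2.6² + 2·[9.3·2.6·0.66] = 93.25 + 31.9176 = 125.168.
With uncorrelated errors the cross-covariances are all true-score covariance, so they carry over unchanged; only the diagonal terms shrink to ρᵢσᵢ².
True-score variance = [9.3²·0.87 + 2.6²·0.56] + 31.9176 = 79.0319 + 31.9176 = 110.95.
Reliability = 110.95 / 125.168 = 0.886.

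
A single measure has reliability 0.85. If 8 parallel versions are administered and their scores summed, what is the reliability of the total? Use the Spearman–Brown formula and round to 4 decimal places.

0.9784

ρ_k = kρ / (1 + (k−1)ρ) = 8·0.85 / (1 + 7·0.85) = 6.800 / 6.950 = 0.9784.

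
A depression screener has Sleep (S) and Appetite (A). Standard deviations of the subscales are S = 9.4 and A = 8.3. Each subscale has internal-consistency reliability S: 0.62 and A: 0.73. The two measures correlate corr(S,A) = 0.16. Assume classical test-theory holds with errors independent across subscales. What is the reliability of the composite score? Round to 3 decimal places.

Var(S+A) = 9.4² + 8.3² + 2·[9.4·8.3·0.16] = 157.25 + 24.9664 = 182.216.
Because errors are independent across components, Cov(Tᵢ,Tⱼ) = Cov(Xᵢ,Xⱼ); the off-diagonal part of the true-score variance is the same as above.
True-score variance = [9.4²·0.62 + 8.3²·0.73] + 24.9664 = 105.073 + 24.9664 = 130.039.
Reliability = 130.039 / 182.216 = 0.714.

0.714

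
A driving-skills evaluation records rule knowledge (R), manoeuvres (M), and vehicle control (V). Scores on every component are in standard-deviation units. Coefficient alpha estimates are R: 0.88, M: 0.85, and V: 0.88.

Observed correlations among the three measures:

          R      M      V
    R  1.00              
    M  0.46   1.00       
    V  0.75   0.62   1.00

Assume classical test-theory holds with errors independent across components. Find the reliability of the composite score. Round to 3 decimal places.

Var(R+M+V) = 3 + 2·[0.46 + 0.75 + 0.62] = 3 + 3.66 = 6.66.
With uncorrelated errors the cross-covariances are all true-score covariance, so they carry over unchanged; only the diagonal terms shrink to ρᵢσᵢ².
True-score variance = [0.88 + 0.85 + 0.88] + 3.66 = 2.61 + 3.66 = 6.27.
Reliability = 6.27 / 6.66 = 0.941.

0.941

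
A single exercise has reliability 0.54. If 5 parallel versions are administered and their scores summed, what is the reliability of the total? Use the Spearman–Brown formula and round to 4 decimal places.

ρ_k = kρ / (1 + (k−1)ρ) = 5·0.54 / (1 + 4·0.54) = 2.700 / 3.160 = 0.8544.

0.8544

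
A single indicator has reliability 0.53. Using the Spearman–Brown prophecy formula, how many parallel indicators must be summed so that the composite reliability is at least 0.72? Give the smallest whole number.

k ≥ ρ*(1−ρ₁)/(ρ₁(1−ρ*)) = 0.72·0.47 / (0.53·0.28) = 2.280.
Smallest integer k = 3.

3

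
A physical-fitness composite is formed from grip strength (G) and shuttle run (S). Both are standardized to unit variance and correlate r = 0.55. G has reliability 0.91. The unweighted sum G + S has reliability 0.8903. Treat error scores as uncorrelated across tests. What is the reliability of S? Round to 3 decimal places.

Var(G+S) = 2 + 2·0.55 = 3.100.
True-score variance = ρ_G + ρ_S + 2·0.55, so 0.8903 = (0.91 + ρ_S + 1.10) / 3.100.
ρ_S = 0.8903·3.100 − 0.91 − 1.10 = 0.750.

0.750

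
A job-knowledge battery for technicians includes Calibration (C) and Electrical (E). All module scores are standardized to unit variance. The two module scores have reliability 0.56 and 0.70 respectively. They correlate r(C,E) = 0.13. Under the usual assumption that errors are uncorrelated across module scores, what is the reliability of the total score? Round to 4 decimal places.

0.6726

Var(C+E) = 2 + 2·[0.13] = 2 + 0.26 = 2.26.
Under uncorrelated errors the observed covariances equal the true-score covariances, so only the own-variance terms attenuate.
True-score variance = [0.56 + 0.70] + 0.26 = 1.26 + 0.26 = 1.52.
Reliability = 1.52 / 2.26 = 0.6726.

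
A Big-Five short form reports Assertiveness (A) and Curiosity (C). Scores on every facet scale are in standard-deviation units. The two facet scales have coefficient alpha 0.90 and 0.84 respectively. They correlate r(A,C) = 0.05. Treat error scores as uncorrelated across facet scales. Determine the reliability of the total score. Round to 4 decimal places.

0.8762

Var(A+C) = 2 + 2·[0.05] = 2 + 0.1 = 2.1.
Under uncorrelated errors the observed covariances equal the true-score covariances, so only the own-variance terms attenuate.
True-score variance = [0.90 + 0.84] + 0.1 = 1.74 + 0.1 = 1.84.
Reliability = 1.84 / 2.1 = 0.8762.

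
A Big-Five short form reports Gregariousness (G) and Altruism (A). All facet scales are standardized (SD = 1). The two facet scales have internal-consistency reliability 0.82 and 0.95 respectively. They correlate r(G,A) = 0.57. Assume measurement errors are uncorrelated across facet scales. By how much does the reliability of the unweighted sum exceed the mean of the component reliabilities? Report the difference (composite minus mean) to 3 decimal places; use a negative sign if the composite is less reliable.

Var(sum) = 2 + 1.14 = 3.14; true-score variance = 1.77 + 1.14 = 2.91; composite reliability = 0.9268.
Mean component reliability = 0.8850.
Difference = 0.9268 − 0.8850 = 0.042.

0.042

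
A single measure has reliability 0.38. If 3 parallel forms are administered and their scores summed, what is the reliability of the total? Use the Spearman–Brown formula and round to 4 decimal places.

0.6477

ρ_k = kρ / (1 + (k−1)ρ) = 3·0.38 / (1 + 2·0.38) = 1.140 / 1.760 = 0.6477.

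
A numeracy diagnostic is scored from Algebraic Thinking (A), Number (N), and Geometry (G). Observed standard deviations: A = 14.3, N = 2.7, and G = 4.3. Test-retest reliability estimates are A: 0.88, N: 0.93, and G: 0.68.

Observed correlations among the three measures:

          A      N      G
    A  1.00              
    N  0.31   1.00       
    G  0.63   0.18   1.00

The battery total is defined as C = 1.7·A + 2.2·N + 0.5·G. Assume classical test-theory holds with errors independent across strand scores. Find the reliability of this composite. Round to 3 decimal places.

Var(C) = 1.7²·14.3² + 2.2²·2.7² + 0.5²·4.3² + 2·[3.74·14.3·2.7·0.31 + 0.85·14.3·4.3·0.63 + 1.1·2.7·4.3·0.18] = 630.882 + 159.982 = 790.864.
Under uncorrelated errors the observed covariances equal the true-score covariances, so only the own-variance terms attenuate.
True-score variance = [1.7²·14.3²·0.88 + 2.2²·2.7²·0.93 + 0.5²·4.3²·0.68] + 159.982 = 556.016 + 159.982 = 715.998.
Reliability = 715.998 / 790.864 = 0.905.

0.905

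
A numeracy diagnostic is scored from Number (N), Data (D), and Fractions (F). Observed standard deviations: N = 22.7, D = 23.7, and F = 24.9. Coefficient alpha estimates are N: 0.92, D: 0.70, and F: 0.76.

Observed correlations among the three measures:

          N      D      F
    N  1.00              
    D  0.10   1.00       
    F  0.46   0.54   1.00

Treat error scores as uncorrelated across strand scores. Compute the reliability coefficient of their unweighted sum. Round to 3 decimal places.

0.879

Var(N+D+F) = 22.7² + 23.7² + 24.9² + 2·[22.7·23.7·0.10 + 22.7·24.9·0.46 + 23.7·24.9·0.54] = 1696.99 + 1264.95 = 2961.94.
With uncorrelated errors the cross-covariances are all true-score covariance, so they carry over unchanged; only the diagonal terms shrink to ρᵢσᵢ².
True-score variance = [22.7²·0.92 + 23.7²·0.70 + 24.9²·0.76] + 1264.95 = 1338.46 + 1264.95 = 2603.41.
Reliability = 2603.41 / 2961.94 = 0.879.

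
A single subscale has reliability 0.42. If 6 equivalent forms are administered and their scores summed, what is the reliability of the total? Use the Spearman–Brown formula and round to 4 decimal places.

0.8129

ρ_k = kρ / (1 + (k−1)ρ) = 6·0.42 / (1 + 5·0.42) = 2.520 / 3.100 = 0.8129.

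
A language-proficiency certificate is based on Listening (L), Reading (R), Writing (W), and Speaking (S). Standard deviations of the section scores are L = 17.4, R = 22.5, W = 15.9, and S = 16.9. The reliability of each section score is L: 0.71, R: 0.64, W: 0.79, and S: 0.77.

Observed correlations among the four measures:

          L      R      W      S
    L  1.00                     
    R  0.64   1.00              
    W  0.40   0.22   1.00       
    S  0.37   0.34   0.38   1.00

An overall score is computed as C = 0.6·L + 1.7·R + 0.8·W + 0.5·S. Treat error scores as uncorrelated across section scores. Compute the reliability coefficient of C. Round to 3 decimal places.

Var(C) = 0.6²·17.4² + 1.7²·22.5² + 0.8²·15.9² + 0.5²·16.9² + 2·[1.02·17.4·22.5·0.64 + 0.48·17.4·15.9·0.40 + 0.3·17.4·16.9·0.37 + 1.36·22.5·15.9·0.22 + 0.85·22.5·16.9·0.34 + 0.4·15.9·16.9·0.38] = 1805.26 + 1198.21 = 3003.47.
With uncorrelated errors the cross-covariances are all true-score covariance, so they carry over unchanged; only the diagonal terms shrink to ρᵢσᵢ².
True-score variance = [0.6²·17.4²·0.71 + 1.7²·22.5²·0.64 + 0.8²·15.9²·0.79 + 0.5²·16.9²·0.77] + 1198.21 = 1196.55 + 1198.21 = 2394.76.
Reliability = 2394.76 / 3003.47 = 0.797.

0.797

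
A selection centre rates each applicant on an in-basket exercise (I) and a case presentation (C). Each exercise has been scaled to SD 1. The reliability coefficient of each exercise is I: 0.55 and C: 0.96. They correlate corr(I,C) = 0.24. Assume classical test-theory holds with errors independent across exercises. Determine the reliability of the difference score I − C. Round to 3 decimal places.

Var(I−C) = 1 + 1 − 2·0.24 = 2 − 0.48 = 1.52.
Under uncorrelated errors the observed covariances equal the true-score covariances, so only the own-variance terms attenuate.
True-score variance = [0.55 + 0.96] − 0.48 = 1.51 − 0.48 = 1.03.
Reliability = 1.03 / 1.52 = 0.678.

0.678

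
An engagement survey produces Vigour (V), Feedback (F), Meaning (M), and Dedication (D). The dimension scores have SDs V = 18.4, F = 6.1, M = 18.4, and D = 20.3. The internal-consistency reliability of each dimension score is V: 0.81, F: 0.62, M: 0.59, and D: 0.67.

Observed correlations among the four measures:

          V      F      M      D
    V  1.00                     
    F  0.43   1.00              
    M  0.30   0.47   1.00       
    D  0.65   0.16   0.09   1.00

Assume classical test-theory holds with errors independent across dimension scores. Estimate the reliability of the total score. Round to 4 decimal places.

0.8337

Var(V+F+M+D) = 18.4² + 6.1² + 18.4² + 20.3² + 2·[18.4·6.1·0.43 + 18.4·18.4·0.30 + 18.4·20.3·0.65 + 6.1·18.4·0.47 + 6.1·20.3·0.16 + 18.4·20.3·0.09] = 1126.42 + 997.603 = 2124.02.
Because errors are independent across components, Cov(Tᵢ,Tⱼ) = Cov(Xᵢ,Xⱼ); the off-diagonal part of the true-score variance is the same as above.
True-score variance = [18.4²·0.81 + 6.1²·0.62 + 18.4²·0.59 + 20.3²·0.67] + 997.603 = 773.154 + 997.603 = 1770.76.
Reliability = 1770.76 / 2124.02 = 0.8337.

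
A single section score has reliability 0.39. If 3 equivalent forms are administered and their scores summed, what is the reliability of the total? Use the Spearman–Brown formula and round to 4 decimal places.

0.6573

ρ_k = kρ / (1 + (k−1)ρ) = 3·0.39 / (1 + 2·0.39) = 1.170 / 1.780 = 0.6573.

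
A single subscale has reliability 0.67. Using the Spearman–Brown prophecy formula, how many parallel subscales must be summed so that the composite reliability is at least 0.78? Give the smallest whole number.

2

k ≥ ρ*(1−ρ₁)/(ρ₁(1−ρ*)) = 0.78·0.33 / (0.67·0.22) = 1.746.
Smallest integer k = 2.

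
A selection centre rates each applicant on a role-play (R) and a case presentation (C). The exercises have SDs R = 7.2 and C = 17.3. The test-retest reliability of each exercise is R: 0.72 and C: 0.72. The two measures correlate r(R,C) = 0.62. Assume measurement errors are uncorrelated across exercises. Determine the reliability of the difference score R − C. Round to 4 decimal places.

0.5001

Var(R−C) = 7.2² + 17.3² − 2·7.2·17.3·0.62 = 351.13 − 154.454 = 196.676.
Under uncorrelated errors the observed covariances equal the true-score covariances, so only the own-variance terms attenuate.
True-score variance = [7.2²·0.72 + 17.3²·0.72] − 154.454 = 252.814 − 154.454 = 98.3592.
Reliability = 98.3592 / 196.676 = 0.5001.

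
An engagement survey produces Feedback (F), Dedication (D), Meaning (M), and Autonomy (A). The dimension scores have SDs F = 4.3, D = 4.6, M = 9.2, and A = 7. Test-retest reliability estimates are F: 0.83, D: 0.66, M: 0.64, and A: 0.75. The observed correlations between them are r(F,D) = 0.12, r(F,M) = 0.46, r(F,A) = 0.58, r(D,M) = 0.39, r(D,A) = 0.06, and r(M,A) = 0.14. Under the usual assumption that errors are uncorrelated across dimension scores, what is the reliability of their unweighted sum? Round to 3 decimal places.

0.826

Var(F+D+M+A) = 4.3² + 4.6² + 9.2² + 7² + 2·[4.3·4.6·0.12 + 4.3·9.2·0.46 + 4.3·7·0.58 + 4.6·9.2·0.39 + 4.6·7·0.06 + 9.2·7·0.14] = 173.29 + 130.964 = 304.254.
Because errors are independent across components, Cov(Tᵢ,Tⱼ) = Cov(Xᵢ,Xⱼ); the off-diagonal part of the true-score variance is the same as above.
True-score variance = [4.3²·0.83 + 4.6²·0.66 + 9.2²·0.64 + 7²·0.75] + 130.964 = 120.232 + 130.964 = 251.196.
Reliability = 251.196 / 304.254 = 0.826.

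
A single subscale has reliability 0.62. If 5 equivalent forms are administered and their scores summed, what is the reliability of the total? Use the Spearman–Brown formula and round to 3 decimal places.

0.891

ρ_k = kρ / (1 + (k−1)ρ) = 5·0.62 / (1 + 4·0.62) = 3.100 / 3.480 = 0.891.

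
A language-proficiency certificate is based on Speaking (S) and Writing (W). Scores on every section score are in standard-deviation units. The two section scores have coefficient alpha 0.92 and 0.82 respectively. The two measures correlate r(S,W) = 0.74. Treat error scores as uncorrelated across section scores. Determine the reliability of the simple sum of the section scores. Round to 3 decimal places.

Var(S+W) = 2 + 2·[0.74] = 2 + 1.48 = 3.48.
Under uncorrelated errors the observed covariances equal the true-score covariances, so only the own-variance terms attenuate.
True-score variance = [0.92 + 0.82] + 1.48 = 1.74 + 1.48 = 3.22.
Reliability = 3.22 / 3.48 = 0.925.

0.925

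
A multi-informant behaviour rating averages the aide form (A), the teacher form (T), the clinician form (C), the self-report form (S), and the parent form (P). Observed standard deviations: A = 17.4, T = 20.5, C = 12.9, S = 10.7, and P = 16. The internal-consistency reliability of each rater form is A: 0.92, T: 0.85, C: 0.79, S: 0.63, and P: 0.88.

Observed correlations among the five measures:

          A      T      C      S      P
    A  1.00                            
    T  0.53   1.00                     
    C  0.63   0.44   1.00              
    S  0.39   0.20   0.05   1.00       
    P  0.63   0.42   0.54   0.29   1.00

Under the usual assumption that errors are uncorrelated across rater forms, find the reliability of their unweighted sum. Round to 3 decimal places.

0.942

Var(A+T+C+S+P) = 17.4² + 20.5² + 12.9² + 10.7² + 16² + 2·[17.4·20.5·0.53 + 17.4·12.9·0.63 + 17.4·10.7·0.39 + 17.4·16·0.63 + 20.5·12.9·0.44 + 20.5·10.7·0.20 + 20.5·16·0.42 + 12.9·10.7·0.05 + 12.9·16·0.54 + 10.7·16·0.29] = 1259.91 + 2088.91 = 3348.82.
Under uncorrelated errors the observed covariances equal the true-score covariances, so only the own-variance terms attenuate.
True-score variance = [17.4²·0.92 + 20.5²·0.85 + 12.9²·0.79 + 10.7²·0.63 + 16²·0.88] + 2088.91 = 1064.62 + 2088.91 = 3153.54.
Reliability = 3153.54 / 3348.82 = 0.942.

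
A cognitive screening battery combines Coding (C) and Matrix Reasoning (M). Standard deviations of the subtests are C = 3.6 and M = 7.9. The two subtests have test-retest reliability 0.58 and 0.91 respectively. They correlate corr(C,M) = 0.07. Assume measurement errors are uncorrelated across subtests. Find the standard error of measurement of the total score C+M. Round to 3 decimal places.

3.326

Var(total) = 75.37 + 3.9816 = 79.3516.
True-score variance = 64.3099 + 3.9816 = 68.2915, so reliability = 0.8606.
Error variance = 79.3516 − 68.2915 = 11.0601; SEM = √11.0601 = 3.326.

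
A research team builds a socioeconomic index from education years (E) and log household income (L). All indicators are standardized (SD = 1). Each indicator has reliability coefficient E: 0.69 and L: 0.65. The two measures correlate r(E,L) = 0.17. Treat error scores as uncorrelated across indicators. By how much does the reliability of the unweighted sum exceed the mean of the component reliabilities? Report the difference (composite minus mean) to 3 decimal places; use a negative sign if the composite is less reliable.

0.048

Var(sum) = 2 + 0.34 = 2.34; true-score variance = 1.34 + 0.34 = 1.68; composite reliability = 0.7179.
Mean component reliability = 0.6700.
Difference = 0.7179 − 0.6700 = 0.048.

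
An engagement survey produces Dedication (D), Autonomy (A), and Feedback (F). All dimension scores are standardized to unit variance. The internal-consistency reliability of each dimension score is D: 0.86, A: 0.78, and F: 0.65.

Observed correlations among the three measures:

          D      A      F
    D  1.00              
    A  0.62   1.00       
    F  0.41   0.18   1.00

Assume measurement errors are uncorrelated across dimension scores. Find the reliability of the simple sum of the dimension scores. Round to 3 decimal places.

0.869

Var(D+A+F) = 3 + 2·[0.62 + 0.41 + 0.18] = 3 + 2.42 = 5.42.
Because errors are independent across components, Cov(Tᵢ,Tⱼ) = Cov(Xᵢ,Xⱼ); the off-diagonal part of the true-score variance is the same as above.
True-score variance = [0.86 + 0.78 + 0.65] + 2.42 = 2.29 + 2.42 = 4.71.
Reliability = 4.71 / 5.42 = 0.869.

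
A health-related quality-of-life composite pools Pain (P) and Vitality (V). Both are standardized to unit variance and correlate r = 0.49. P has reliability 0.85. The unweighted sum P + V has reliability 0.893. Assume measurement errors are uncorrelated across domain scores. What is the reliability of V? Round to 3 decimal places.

Var(P+V) = 2 + 2·0.49 = 2.980.
True-score variance = ρ_P + ρ_V + 2·0.49, so 0.893 = (0.85 + ρ_V + 0.98) / 2.980.
ρ_V = 0.893·2.980 − 0.85 − 0.98 = 0.831.

0.831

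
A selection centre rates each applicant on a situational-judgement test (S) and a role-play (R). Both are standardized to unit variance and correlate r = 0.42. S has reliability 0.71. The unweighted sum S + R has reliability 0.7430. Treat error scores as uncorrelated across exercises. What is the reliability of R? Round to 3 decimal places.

0.560

Var(S+R) = 2 + 2·0.42 = 2.840.
True-score variance = ρ_S + ρ_R + 2·0.42, so 0.7430 = (0.71 + ρ_R + 0.84) / 2.840.
ρ_R = 0.7430·2.840 − 0.71 − 0.84 = 0.560.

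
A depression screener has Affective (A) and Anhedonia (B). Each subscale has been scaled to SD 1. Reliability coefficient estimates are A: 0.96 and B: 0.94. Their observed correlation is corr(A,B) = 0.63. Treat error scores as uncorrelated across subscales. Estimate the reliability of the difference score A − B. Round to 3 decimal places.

Var(A−B) = 1 + 1 − 2·0.63 = 2 − 1.26 = 0.74.
Because errors are independent across components, Cov(Tᵢ,Tⱼ) = Cov(Xᵢ,Xⱼ); the off-diagonal part of the true-score variance is the same as above.
True-score variance = [0.96 + 0.94] − 1.26 = 1.9 − 1.26 = 0.64.
Reliability = 0.64 / 0.74 = 0.865.

0.865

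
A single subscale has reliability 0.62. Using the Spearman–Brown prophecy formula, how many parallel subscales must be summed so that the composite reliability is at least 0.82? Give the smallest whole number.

3

k ≥ ρ*(1−ρ₁)/(ρ₁(1−ρ*)) = 0.82·0.38 / (0.62·0.18) = 2.792.
Smallest integer k = 3.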